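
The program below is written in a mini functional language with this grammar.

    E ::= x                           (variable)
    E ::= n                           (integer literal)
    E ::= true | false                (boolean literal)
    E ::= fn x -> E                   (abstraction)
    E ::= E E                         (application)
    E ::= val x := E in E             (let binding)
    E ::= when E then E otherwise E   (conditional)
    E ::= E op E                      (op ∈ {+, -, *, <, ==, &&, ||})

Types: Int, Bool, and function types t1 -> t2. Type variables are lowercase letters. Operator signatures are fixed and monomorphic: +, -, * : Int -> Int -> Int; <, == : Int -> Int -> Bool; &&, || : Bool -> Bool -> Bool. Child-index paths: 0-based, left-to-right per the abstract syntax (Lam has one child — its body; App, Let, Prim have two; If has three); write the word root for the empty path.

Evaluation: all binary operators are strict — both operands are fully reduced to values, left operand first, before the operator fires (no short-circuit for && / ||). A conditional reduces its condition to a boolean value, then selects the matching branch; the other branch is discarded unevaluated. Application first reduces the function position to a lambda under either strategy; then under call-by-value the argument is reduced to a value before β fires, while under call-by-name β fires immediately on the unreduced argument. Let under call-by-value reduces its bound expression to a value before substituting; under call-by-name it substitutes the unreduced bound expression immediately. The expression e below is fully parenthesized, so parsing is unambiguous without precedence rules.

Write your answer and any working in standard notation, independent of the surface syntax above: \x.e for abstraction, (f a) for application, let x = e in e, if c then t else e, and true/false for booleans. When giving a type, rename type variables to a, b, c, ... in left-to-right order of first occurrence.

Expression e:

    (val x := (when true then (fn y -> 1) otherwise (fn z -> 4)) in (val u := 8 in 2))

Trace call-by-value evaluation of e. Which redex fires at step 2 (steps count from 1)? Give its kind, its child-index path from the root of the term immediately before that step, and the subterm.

Answer: let at root : (let x = (\y.1) in (let u = 8 in 2))

Working:
step 0: (let x = (if true then (\y.1) else (\z.4)) in (let u = 8 in 2))
step 1: [if@0] (let x = (\y.1) in (let u = 8 in 2))
step 2: [let@root] (let u = 8 in 2)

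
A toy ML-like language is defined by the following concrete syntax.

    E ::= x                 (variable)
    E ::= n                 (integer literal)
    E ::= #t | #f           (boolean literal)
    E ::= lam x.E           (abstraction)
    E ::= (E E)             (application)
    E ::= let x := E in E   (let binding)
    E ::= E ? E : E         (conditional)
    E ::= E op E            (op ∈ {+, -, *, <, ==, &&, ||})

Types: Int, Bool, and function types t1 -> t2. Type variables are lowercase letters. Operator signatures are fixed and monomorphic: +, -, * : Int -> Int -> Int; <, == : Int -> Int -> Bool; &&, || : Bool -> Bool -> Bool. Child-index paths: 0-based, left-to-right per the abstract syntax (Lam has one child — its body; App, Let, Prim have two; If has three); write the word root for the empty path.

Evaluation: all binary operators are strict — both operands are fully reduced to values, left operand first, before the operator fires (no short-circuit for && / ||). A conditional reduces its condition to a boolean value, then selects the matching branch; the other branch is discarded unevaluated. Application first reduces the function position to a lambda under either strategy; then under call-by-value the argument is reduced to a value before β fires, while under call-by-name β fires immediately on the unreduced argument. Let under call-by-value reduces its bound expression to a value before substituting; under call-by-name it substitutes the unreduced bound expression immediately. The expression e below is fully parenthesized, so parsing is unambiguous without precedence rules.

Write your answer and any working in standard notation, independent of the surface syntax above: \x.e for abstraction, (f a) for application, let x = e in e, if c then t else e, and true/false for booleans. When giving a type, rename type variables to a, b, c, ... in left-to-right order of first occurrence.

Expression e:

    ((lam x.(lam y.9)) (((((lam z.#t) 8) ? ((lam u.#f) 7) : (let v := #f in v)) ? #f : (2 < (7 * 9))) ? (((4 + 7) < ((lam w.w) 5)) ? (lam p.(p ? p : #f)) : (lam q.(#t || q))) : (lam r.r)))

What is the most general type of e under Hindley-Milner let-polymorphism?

Answer: a -> Int

Working:
\y._ : b -> Int
\x._ : a -> b -> Int
\z._ : c -> Bool
  unify c -> Bool ~ Int -> d
  unify c ~ Int
  unify Bool ~ d
_ _ : Bool
  unify Bool ~ Bool
\u._ : e -> Bool
  unify e -> Bool ~ Int -> f
  unify e ~ Int
  unify Bool ~ f
_ _ : Bool
let v : Bool
v : Bool
  unify Bool ~ Bool
  unify Bool ~ Bool
  unify Int ~ Int
  unify Int ~ Int
  unify Int ~ Int
  unify Int ~ Int
  unify Bool ~ Bool
  unify Bool ~ Bool
  unify Int ~ Int
  unify Int ~ Int
  unify Int ~ Int
w : g
\w._ : g -> g
  unify g -> g ~ Int -> h
  unify g ~ Int
  unify Int ~ h
_ _ : Int
  unify Int ~ Int
  unify Bool ~ Bool
p : i
  unify i ~ Bool
p : Bool
  unify Bool ~ Bool
\p._ : Bool -> Bool
  unify Bool ~ Bool
q : j
  unify j ~ Bool
\q._ : Bool -> Bool
  unify Bool -> Bool ~ Bool -> Bool
  unify Bool ~ Bool
  unify Bool ~ Bool
r : k
\r._ : k -> k
  unify Bool -> Bool ~ k -> k
  unify Bool ~ k
  unify Bool ~ Bool
  unify a -> b -> Int ~ (Bool -> Bool) -> l
  unify a ~ Bool -> Bool
  unify b -> Int ~ l
_ _ : b -> Int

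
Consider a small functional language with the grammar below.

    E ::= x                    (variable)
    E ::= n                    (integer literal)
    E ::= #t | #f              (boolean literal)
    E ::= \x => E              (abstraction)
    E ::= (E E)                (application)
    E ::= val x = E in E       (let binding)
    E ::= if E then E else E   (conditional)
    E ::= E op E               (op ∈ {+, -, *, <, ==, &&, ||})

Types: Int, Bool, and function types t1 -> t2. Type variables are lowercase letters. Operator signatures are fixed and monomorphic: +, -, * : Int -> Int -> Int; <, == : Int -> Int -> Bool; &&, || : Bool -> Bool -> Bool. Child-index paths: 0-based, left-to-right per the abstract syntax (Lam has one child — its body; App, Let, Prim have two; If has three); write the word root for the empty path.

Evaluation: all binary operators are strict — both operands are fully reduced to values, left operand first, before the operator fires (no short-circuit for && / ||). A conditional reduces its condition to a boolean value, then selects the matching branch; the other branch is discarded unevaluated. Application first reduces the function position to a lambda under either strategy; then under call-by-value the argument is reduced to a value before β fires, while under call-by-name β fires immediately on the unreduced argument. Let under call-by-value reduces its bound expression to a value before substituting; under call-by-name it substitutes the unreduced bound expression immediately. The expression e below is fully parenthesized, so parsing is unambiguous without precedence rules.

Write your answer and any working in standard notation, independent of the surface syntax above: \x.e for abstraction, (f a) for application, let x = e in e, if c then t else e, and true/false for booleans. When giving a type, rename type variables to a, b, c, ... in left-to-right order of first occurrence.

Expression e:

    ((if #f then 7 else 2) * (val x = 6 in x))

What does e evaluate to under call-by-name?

Answer: 12

Working:
step 0: ((if false then 7 else 2) * (let x = 6 in x))
step 1: [if@0] (2 * (let x = 6 in x))
step 2: [let@1] (2 * 6)
step 3: [delta@root] 12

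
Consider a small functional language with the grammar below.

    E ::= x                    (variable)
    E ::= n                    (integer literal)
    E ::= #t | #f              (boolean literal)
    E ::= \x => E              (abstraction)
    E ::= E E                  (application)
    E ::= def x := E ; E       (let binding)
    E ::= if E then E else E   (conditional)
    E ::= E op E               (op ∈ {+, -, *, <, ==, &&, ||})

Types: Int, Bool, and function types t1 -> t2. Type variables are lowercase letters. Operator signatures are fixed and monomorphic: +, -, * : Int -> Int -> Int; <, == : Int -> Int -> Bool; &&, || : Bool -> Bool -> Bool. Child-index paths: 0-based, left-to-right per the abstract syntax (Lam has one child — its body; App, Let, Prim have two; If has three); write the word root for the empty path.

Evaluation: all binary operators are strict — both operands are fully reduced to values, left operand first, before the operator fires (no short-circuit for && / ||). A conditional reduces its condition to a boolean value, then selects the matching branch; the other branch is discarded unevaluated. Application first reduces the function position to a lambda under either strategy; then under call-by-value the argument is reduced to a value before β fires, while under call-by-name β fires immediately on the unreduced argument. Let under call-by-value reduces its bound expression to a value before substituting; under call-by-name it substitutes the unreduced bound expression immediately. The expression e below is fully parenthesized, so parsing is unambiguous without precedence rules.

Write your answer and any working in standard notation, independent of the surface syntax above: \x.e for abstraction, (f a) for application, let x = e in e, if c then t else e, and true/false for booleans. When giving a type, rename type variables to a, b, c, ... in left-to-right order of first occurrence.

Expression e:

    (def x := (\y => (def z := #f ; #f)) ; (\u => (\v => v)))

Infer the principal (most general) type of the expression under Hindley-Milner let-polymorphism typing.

Answer: a -> b -> b

Trace:
let z : Bool
\y._ : a -> Bool
let x : forall. a -> Bool
v : c
\v._ : c -> c
\u._ : b -> c -> c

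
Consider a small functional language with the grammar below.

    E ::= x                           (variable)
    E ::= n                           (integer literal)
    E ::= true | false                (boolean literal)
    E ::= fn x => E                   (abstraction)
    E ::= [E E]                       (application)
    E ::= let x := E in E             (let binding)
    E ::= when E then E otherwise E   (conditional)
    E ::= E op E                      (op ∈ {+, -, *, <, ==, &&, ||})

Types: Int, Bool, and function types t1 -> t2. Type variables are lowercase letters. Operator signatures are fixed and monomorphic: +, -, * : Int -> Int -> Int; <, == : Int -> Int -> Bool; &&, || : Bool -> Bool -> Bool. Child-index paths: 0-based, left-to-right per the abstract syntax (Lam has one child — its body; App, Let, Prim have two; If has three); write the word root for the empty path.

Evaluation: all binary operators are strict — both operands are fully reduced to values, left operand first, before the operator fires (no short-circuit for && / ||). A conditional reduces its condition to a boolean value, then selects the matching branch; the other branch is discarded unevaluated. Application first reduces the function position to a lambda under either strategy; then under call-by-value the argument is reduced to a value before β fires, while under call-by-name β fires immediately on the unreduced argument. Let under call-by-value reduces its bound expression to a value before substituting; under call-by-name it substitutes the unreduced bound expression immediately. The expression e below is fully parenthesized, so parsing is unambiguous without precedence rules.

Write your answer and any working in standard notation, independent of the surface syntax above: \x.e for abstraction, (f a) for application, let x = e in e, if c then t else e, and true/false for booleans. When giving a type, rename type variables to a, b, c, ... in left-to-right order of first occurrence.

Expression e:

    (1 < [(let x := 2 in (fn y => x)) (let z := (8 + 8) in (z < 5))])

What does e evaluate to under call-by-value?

Answer: true

Trace:
step 0: (1 < ((let x = 2 in (\y.x)) (let z = (8 + 8) in (z < 5))))
step 1: [let@1.0] (1 < ((\y.2) (let z = (8 + 8) in (z < 5))))
step 2: [delta@1.1.0] (1 < ((\y.2) (let z = 16 in (z < 5))))
step 3: [let@1.1] (1 < ((\y.2) (16 < 5)))
step 4: [delta@1.1] (1 < ((\y.2) false))
step 5: [beta@1] (1 < 2)
step 6: [delta@root] true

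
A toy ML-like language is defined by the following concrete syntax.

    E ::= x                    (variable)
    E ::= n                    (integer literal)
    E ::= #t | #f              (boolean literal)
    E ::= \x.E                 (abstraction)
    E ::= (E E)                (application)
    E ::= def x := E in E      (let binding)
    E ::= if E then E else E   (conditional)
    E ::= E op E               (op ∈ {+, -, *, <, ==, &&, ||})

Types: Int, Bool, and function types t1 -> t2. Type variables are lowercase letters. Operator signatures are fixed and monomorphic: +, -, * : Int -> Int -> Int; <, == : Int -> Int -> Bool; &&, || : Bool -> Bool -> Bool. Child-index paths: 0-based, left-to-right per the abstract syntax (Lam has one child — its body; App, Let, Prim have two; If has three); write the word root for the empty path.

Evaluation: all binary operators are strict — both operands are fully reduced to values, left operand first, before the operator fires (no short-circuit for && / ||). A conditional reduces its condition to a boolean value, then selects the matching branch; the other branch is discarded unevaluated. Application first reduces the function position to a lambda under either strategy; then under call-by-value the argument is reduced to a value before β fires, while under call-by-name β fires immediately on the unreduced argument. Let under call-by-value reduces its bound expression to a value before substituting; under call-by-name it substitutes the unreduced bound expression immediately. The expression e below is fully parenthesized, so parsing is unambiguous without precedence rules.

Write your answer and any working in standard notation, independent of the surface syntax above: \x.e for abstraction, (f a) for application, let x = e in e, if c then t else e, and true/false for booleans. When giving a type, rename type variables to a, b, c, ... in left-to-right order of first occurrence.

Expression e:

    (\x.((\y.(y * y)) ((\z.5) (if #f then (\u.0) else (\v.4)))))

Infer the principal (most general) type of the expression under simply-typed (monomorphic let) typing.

Answer: a -> Int

Trace:
y : b
  unify b ~ Int
y : Int
  unify Int ~ Int
\y._ : Int -> Int
\z._ : c -> Int
  unify Bool ~ Bool
\u._ : d -> Int
\v._ : e -> Int
  unify d -> Int ~ e -> Int
  unify d ~ e
  unify Int ~ Int
  unify c -> Int ~ (e -> Int) -> f
  unify c ~ e -> Int
  unify Int ~ f
_ _ : Int
  unify Int -> Int ~ Int -> g
  unify Int ~ Int
  unify Int ~ g
_ _ : Int
\x._ : a -> Int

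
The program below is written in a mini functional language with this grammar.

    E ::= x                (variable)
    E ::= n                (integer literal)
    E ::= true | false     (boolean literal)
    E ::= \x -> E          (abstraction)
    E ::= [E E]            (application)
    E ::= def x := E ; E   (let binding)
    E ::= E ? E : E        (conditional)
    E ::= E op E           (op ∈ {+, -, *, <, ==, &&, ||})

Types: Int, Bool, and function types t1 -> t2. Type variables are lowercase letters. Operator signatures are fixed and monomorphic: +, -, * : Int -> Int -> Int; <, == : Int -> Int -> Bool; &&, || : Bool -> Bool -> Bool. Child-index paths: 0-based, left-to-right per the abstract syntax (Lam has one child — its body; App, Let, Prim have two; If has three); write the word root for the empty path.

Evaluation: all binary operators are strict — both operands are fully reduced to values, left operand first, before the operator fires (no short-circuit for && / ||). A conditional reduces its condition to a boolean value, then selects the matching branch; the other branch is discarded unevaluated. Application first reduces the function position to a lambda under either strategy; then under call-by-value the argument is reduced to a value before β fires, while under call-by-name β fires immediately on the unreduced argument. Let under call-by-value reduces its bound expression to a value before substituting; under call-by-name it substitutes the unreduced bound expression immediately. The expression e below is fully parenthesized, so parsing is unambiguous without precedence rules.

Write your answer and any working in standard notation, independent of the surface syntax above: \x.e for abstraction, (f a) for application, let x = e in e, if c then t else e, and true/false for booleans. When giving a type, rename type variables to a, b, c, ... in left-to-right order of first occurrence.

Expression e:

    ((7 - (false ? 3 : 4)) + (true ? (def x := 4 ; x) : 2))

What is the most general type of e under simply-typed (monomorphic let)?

Working:
  unify Int ~ Int
  unify Bool ~ Bool
  unify Int ~ Int
  unify Int ~ Int
  unify Int ~ Int
  unify Bool ~ Bool
let x : Int
x : Int
  unify Int ~ Int
  unify Int ~ Int

Answer: Int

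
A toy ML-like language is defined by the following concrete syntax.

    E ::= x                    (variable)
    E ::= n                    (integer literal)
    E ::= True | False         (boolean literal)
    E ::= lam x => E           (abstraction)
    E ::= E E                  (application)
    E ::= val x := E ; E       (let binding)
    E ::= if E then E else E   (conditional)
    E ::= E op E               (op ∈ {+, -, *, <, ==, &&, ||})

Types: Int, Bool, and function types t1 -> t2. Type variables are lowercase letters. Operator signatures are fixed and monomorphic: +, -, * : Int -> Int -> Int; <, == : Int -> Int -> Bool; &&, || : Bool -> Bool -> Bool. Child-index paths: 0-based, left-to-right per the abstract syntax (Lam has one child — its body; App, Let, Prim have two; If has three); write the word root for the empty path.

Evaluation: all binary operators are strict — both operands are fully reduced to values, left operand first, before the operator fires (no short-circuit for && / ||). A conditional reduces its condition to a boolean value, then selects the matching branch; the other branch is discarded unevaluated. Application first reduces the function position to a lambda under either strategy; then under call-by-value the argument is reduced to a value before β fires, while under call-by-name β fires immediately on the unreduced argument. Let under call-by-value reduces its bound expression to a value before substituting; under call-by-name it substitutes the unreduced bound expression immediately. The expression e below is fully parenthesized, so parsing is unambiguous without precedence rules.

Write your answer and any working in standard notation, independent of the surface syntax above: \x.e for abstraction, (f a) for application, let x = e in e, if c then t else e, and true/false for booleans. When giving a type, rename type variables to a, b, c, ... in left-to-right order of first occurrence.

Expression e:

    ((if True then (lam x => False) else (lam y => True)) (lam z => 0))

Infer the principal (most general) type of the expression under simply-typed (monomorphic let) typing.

Working:
  unify Bool ~ Bool
\x._ : a -> Bool
\y._ : b -> Bool
  unify a -> Bool ~ b -> Bool
  unify a ~ b
  unify Bool ~ Bool
\z._ : c -> Int
  unify b -> Bool ~ (c -> Int) -> d
  unify b ~ c -> Int
  unify Bool ~ d
_ _ : Bool

Answer: Bool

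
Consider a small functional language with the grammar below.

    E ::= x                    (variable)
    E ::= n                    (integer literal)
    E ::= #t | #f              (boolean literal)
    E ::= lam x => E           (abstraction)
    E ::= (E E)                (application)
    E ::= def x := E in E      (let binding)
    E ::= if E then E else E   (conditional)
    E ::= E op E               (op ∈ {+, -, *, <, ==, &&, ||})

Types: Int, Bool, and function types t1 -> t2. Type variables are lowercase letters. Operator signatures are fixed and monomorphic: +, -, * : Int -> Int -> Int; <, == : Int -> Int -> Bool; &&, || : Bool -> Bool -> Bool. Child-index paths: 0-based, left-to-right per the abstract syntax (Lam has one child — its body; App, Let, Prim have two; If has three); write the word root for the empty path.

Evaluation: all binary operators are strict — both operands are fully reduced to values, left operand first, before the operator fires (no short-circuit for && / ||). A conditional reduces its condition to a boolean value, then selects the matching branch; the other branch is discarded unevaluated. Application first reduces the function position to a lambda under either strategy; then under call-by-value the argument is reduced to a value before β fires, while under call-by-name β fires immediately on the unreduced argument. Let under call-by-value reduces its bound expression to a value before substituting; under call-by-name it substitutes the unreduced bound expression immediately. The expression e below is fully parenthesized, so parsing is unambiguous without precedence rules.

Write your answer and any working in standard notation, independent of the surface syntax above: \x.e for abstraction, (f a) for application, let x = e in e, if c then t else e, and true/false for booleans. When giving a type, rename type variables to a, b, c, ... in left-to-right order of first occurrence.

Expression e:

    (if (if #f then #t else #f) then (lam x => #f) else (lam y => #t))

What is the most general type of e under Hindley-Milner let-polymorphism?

Answer: a -> Bool

Working:
  unify Bool ~ Bool
  unify Bool ~ Bool
  unify Bool ~ Bool
\x._ : a -> Bool
\y._ : b -> Bool
  unify a -> Bool ~ b -> Bool
  unify a ~ b
  unify Bool ~ Bool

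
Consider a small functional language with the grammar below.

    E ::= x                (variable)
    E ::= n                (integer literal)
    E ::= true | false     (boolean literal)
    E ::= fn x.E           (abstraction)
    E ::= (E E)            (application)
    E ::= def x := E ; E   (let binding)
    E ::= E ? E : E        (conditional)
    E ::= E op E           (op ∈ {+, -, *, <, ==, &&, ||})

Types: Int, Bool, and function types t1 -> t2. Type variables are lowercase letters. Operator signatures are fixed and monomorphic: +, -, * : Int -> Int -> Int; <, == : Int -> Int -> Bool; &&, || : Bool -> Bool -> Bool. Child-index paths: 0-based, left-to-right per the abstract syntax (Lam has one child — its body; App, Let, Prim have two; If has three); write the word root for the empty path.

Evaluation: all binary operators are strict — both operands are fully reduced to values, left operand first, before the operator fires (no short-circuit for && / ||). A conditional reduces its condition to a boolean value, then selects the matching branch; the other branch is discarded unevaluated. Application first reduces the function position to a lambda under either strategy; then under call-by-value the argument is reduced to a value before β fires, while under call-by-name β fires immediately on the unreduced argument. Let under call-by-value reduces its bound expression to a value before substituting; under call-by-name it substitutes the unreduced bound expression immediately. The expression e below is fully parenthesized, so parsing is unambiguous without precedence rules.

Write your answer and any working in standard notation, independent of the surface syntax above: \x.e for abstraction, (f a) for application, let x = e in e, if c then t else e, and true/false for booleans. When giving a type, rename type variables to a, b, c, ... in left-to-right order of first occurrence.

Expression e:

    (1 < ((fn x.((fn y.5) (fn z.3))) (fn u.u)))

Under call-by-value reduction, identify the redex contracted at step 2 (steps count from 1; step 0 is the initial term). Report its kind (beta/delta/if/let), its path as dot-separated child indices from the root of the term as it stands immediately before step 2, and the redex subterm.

Answer: beta at 1 : ((\y.5) (\z.3))

Trace:
step 0: (1 < ((\x.((\y.5) (\z.3))) (\u.u)))
step 1: [beta@1] (1 < ((\y.5) (\z.3)))
step 2: [beta@1] (1 < 5)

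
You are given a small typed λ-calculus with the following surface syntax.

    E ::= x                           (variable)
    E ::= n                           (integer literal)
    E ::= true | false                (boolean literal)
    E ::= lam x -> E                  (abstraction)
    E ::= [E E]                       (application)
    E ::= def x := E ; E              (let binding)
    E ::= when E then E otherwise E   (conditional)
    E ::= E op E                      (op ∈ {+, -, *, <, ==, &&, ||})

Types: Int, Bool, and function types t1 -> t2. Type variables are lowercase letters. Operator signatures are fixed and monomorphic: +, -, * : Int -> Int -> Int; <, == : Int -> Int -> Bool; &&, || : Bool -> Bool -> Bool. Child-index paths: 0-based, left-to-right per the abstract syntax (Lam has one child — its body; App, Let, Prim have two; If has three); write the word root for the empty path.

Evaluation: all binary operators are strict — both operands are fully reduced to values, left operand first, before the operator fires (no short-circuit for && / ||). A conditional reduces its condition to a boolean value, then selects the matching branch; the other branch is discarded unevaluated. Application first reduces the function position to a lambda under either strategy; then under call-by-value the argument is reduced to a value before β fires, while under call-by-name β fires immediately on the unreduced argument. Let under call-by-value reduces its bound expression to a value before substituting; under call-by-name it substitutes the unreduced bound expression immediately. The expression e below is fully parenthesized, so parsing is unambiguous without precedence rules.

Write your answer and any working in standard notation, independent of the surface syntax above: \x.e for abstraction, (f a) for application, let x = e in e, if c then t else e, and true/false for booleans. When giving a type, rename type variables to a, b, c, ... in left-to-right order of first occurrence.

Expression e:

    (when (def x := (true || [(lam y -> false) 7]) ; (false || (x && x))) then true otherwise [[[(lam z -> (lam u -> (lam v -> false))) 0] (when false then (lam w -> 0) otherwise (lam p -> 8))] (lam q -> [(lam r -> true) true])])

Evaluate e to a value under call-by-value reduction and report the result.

Working:
step 0: (if (let x = (true || ((\y.false) 7)) in (false || (x && x))) then true else ((((\z.(\u.(\v.false))) 0) (if false then (\w.0) else (\p.8))) (\q.((\r.true) true))))
step 1: [beta@0.0.1] (if (let x = (true || false) in (false || (x && x))) then true else ((((\z.(\u.(\v.false))) 0) (if false then (\w.0) else (\p.8))) (\q.((\r.true) true))))
step 2: [delta@0.0] (if (let x = true in (false || (x && x))) then true else ((((\z.(\u.(\v.false))) 0) (if false then (\w.0) else (\p.8))) (\q.((\r.true) true))))
step 3: [let@0] (if (false || (true && true)) then true else ((((\z.(\u.(\v.false))) 0) (if false then (\w.0) else (\p.8))) (\q.((\r.true) true))))
step 4: [delta@0.1] (if (false || true) then true else ((((\z.(\u.(\v.false))) 0) (if false then (\w.0) else (\p.8))) (\q.((\r.true) true))))
step 5: [delta@0] (if true then true else ((((\z.(\u.(\v.false))) 0) (if false then (\w.0) else (\p.8))) (\q.((\r.true) true))))
step 6: [if@root] true

Answer: true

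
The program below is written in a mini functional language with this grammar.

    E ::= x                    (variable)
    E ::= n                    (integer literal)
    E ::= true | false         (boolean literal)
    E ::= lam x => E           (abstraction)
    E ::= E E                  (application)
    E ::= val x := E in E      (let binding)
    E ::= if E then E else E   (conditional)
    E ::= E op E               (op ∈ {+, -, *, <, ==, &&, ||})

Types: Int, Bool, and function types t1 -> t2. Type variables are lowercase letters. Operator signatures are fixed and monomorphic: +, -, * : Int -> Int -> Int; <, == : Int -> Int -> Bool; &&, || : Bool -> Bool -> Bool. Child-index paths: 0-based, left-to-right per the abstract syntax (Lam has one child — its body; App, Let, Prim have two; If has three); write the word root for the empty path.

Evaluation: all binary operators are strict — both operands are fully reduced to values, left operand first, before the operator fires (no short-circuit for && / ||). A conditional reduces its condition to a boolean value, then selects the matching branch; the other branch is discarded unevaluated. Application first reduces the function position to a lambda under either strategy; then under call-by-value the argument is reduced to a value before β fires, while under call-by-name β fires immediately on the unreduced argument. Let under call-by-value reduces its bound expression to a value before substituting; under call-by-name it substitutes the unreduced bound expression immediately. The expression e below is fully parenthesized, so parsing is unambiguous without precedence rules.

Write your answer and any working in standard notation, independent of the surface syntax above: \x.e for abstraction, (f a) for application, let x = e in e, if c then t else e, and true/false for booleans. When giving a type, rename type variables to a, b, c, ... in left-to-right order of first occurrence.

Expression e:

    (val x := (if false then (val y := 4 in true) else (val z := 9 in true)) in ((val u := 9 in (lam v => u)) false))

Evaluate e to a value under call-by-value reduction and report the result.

Working:
step 0: (let x = (if false then (let y = 4 in true) else (let z = 9 in true)) in ((let u = 9 in (\v.u)) false))
step 1: [if@0] (let x = (let z = 9 in true) in ((let u = 9 in (\v.u)) false))
step 2: [let@0] (let x = true in ((let u = 9 in (\v.u)) false))
step 3: [let@root] ((let u = 9 in (\v.u)) false)
step 4: [let@0] ((\v.9) false)
step 5: [beta@root] 9

Answer: 9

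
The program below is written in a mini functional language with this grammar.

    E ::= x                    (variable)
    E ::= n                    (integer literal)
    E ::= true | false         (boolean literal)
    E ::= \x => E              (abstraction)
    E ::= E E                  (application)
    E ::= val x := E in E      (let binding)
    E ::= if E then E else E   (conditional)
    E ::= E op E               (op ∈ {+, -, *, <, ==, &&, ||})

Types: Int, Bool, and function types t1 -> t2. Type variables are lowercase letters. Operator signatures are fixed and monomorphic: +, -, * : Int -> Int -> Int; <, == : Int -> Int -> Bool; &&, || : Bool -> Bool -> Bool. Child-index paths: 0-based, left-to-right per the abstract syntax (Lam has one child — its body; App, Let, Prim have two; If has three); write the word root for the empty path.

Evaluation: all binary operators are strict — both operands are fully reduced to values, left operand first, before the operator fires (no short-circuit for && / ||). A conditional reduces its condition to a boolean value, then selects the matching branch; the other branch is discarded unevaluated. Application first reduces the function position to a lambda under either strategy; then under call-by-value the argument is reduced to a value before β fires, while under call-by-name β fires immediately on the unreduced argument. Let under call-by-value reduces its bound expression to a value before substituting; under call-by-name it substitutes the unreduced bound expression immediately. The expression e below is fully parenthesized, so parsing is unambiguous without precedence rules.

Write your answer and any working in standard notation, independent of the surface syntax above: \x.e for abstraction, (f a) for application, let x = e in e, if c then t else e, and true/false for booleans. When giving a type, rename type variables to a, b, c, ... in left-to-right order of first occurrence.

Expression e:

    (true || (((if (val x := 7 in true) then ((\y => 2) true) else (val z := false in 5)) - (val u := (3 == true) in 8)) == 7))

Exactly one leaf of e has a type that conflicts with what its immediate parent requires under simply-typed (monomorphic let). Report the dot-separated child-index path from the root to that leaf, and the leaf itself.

Answer: 1.0.1.0.1 : true

Trace:
  unify Bool ~ Bool
let x : Int
  unify Bool ~ Bool
\y._ : a -> Int
  unify a -> Int ~ Bool -> b
  unify a ~ Bool
  unify Int ~ b
_ _ : Int
let z : Bool
  unify Int ~ Int
  unify Int ~ Int
  unify Int ~ Int
  unify Bool ~ Int
  FAIL: mismatch Bool ~ Int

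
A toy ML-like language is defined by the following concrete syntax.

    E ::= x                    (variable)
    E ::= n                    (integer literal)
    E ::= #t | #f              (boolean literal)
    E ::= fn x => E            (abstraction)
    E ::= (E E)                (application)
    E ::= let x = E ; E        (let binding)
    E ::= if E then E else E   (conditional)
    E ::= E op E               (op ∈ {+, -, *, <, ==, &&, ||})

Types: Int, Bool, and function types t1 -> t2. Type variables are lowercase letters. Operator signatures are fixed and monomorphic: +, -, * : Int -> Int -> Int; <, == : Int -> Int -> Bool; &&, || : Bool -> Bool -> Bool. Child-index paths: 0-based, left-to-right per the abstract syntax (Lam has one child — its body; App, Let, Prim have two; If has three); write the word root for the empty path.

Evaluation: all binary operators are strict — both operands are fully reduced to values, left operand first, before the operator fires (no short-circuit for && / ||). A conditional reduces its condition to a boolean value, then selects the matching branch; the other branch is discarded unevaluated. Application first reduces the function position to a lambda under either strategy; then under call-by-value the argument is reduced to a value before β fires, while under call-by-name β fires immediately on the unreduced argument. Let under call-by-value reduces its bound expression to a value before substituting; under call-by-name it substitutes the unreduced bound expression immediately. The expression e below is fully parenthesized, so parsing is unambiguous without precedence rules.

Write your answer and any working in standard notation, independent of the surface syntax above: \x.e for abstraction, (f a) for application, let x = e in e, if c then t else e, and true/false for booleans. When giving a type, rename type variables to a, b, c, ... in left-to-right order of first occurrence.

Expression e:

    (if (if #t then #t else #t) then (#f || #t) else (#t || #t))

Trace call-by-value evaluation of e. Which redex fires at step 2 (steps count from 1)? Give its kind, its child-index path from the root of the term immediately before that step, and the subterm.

Working:
step 0: (if (if true then true else true) then (false || true) else (true || true))
step 1: [if@0] (if true then (false || true) else (true || true))
step 2: [if@root] (false || true)

Answer: if at root : (if true then (false || true) else (true || true))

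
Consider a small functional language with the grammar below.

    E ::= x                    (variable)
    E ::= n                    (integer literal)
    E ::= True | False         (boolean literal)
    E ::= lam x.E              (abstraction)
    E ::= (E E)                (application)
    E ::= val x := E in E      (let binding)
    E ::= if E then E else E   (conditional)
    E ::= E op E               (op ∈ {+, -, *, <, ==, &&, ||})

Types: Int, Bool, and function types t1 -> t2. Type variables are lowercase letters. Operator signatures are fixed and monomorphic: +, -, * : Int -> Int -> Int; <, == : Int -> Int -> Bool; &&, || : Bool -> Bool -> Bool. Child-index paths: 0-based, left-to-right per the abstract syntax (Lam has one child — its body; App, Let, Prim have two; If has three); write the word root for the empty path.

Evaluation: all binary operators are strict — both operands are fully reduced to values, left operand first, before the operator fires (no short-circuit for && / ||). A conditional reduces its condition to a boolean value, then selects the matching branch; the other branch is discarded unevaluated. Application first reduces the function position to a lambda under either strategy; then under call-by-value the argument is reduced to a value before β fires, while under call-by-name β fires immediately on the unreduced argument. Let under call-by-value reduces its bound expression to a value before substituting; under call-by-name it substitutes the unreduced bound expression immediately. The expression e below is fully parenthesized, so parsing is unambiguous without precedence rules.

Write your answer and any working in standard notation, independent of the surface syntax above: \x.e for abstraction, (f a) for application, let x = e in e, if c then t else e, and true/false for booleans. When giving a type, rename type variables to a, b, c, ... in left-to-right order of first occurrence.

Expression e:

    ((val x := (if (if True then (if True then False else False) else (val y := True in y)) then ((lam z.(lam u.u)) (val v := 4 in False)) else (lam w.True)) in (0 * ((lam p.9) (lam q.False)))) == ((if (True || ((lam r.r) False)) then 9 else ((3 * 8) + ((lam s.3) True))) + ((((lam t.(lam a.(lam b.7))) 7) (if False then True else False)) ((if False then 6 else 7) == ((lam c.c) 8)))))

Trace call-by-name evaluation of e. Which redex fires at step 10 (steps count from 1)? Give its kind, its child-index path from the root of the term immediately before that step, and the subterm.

Answer: delta at 1 : (9 + 7)

Working:
step 0: ((let x = (if (if true then (if true then false else false) else (let y = true in y)) then ((\z.(\u.u)) (let v = 4 in false)) else (\w.true)) in (0 * ((\p.9) (\q.false)))) == ((if (true || ((\r.r) false)) then 9 else ((3 * 8) + ((\s.3) true))) + ((((\t.(\a.(\b.7))) 7) (if false then true else false)) ((if false then 6 else 7) == ((\c.c) 8)))))
step 1: [let@0] ((0 * ((\p.9) (\q.false))) == ((if (true || ((\r.r) false)) then 9 else ((3 * 8) + ((\s.3) true))) + ((((\t.(\a.(\b.7))) 7) (if false then true else false)) ((if false then 6 else 7) == ((\c.c) 8)))))
step 2: [beta@0.1] ((0 * 9) == ((if (true || ((\r.r) false)) then 9 else ((3 * 8) + ((\s.3) true))) + ((((\t.(\a.(\b.7))) 7) (if false then true else false)) ((if false then 6 else 7) == ((\c.c) 8)))))
step 3: [delta@0] (0 == ((if (true || ((\r.r) false)) then 9 else ((3 * 8) + ((\s.3) true))) + ((((\t.(\a.(\b.7))) 7) (if false then true else false)) ((if false then 6 else 7) == ((\c.c) 8)))))
step 4: [beta@1.0.0.1] (0 == ((if (true || false) then 9 else ((3 * 8) + ((\s.3) true))) + ((((\t.(\a.(\b.7))) 7) (if false then true else false)) ((if false then 6 else 7) == ((\c.c) 8)))))
step 5: [delta@1.0.0] (0 == ((if true then 9 else ((3 * 8) + ((\s.3) true))) + ((((\t.(\a.(\b.7))) 7) (if false then true else false)) ((if false then 6 else 7) == ((\c.c) 8)))))
step 6: [if@1.0] (0 == (9 + ((((\t.(\a.(\b.7))) 7) (if false then true else false)) ((if false then 6 else 7) == ((\c.c) 8)))))
step 7: [beta@1.1.0.0] (0 == (9 + (((\a.(\b.7)) (if false then true else false)) ((if false then 6 else 7) == ((\c.c) 8)))))
step 8: [beta@1.1.0] (0 == (9 + ((\b.7) ((if false then 6 else 7) == ((\c.c) 8)))))
step 9: [beta@1.1] (0 == (9 + 7))
step 10: [delta@1] (0 == 16)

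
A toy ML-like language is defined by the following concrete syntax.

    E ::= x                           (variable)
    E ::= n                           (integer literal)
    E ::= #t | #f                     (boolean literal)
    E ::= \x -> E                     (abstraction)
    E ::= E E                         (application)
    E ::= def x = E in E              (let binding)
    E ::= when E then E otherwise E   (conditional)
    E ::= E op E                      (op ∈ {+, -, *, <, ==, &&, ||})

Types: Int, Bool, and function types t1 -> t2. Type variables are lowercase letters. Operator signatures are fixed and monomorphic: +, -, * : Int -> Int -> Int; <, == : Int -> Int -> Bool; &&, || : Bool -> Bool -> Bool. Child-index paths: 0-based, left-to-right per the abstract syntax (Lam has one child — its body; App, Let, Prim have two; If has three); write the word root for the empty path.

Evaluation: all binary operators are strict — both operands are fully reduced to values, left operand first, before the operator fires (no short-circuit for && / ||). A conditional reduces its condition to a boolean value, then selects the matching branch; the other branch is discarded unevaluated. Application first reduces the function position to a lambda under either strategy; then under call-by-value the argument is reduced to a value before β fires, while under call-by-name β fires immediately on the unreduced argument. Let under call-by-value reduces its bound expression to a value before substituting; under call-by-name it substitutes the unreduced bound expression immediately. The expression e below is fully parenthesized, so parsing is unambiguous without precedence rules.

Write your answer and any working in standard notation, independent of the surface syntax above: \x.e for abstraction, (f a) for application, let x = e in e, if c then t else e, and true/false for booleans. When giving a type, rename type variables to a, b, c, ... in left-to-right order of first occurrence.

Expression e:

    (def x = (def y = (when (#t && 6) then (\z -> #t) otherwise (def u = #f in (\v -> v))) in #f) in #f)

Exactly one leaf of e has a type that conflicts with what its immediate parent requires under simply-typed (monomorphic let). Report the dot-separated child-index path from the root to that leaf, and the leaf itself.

Answer: 0.0.0.1 : 6

Derivation:
  unify Bool ~ Bool
  unify Int ~ Bool
  FAIL: mismatch Int ~ Bool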